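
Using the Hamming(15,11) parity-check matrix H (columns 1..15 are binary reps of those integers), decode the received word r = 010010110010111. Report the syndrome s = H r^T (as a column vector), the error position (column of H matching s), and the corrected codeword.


s = (1, 1, 1, 1)^T, error position = 15, corrected codeword c = 010010110010110

Compute s = H r^T mod 2 one row at a time:
  s_1 = 1 + 0 + 0 + 1 + 0 + 1 + 1 + 1 = 5 ≡ 1 (mod 2).
  s_2 = 0 + 1 + 0 + 1 + 0 + 1 + 1 + 1 = 5 ≡ 1 (mod 2).
  s_3 = 1 + 0 + 0 + 1 + 0 + 1 + 1 + 1 = 5 ≡ 1 (mod 2).
  s_4 = 0 + 0 + 1 + 1 + 0 + 1 + 1 + 1 = 5 ≡ 1 (mod 2).
s = (1, 1, 1, 1)^T — this equals column 15 of H (binary 1111), so error is at position 15.
Correct: flip bit 15 of r = 010010110010111 to get c = 010010110010110.


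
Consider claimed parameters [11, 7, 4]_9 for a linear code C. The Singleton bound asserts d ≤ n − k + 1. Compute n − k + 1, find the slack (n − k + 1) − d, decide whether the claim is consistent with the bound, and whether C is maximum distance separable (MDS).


Singleton RHS = n − k + 1 = 5, slack = 1, bound satisfied, not MDS.

Singleton bound: d ≤ n − k + 1.
Here n = 11, k = 7, so n − k + 1 = 5.
Given d = 4, check d ≤ 5: YES.
Slack = (n − k + 1) − d = 1.
The code is NOT MDS (slack = 1 > 0).
Description: the claimed parameters are [11, 7, 4]_9; such a code would be non-MDS.


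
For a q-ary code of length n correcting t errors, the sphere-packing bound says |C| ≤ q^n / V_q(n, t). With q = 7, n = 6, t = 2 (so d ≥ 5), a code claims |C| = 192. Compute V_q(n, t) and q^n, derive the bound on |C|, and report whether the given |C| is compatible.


V_q(n, t) = 577, q^n = 117649, Hamming bound = 203, |C| = 192 ≤ bound (satisfied).

Step 1: Compute V_q(n, t) = Σ_{j=0}^2 C(n, j) (q−1)^j.
  j = 0: C(6,0)·(6)^0 = 1·1 = 1.
  j = 1: C(6,1)·(6)^1 = 6·6 = 36.
  j = 2: C(6,2)·(6)^2 = 15·36 = 540.
  V_q(n, t) = 1 + 36 + 540 = 577.
Step 2: q^n = 7^6 = 117649.
Step 3: Hamming bound ⌊q^n / V_q(n,t)⌋ = ⌊117649/577⌋ = 203.
Step 4: Compare |C| = 192 to 203: satisfied.
The claimed |C| lies below the Hamming bound.


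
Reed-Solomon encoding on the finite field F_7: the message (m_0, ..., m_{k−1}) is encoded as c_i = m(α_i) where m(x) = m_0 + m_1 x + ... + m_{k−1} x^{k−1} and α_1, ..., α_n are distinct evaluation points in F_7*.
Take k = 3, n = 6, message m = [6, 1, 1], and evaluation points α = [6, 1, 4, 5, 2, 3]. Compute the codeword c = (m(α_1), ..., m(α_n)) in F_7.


c = [6, 1, 5, 1, 5, 4]

Message polynomial: m(x) = 6 + 1·x + 1·x^2 (mod 7).
For each evaluation point α_i, compute m(α_i) mod 7:
  α_1 = 6: Horner steps 1 → 0 → 6, so m(6) = 6.
  α_2 = 1: Horner steps 1 → 2 → 1, so m(1) = 1.
  α_3 = 4: Horner steps 1 → 5 → 5, so m(4) = 5.
  α_4 = 5: Horner steps 1 → 6 → 1, so m(5) = 1.
  α_5 = 2: Horner steps 1 → 3 → 5, so m(2) = 5.
  α_6 = 3: Horner steps 1 → 4 → 4, so m(3) = 4.
Codeword c = [6, 1, 5, 1, 5, 4] ∈ F_7^6.


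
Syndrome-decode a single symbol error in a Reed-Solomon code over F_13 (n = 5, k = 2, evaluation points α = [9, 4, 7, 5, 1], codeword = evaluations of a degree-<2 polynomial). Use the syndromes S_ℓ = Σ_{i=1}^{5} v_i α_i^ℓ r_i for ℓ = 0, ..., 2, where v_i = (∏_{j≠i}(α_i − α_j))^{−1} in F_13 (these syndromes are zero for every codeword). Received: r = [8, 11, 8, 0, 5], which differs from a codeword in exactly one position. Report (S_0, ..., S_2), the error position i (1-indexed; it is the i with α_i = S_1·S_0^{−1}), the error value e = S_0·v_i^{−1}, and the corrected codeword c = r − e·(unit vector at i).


S = (5, 9, 11), error at position 3, error magnitude e = 4, c = [8, 11, 4, 0, 5].

Step 1: column multipliers v_i = (∏_{j≠i}(α_i − α_j))^{−1} mod 13.
  i = 1 (α = 9): (9−4)(9−7)(9−5)(9−1) = 5·2·4·8 = 320 ≡ 8, so v_1 = 8^{−1} = 5 (mod 13).
  i = 2 (α = 4): (4−9)(4−7)(4−5)(4−1) = (−5)·(−3)·(−1)·3 = −45 ≡ 7, so v_2 = 7^{−1} = 2 (mod 13).
  i = 3 (α = 7): (7−9)(7−4)(7−5)(7−1) = (−2)·3·2·6 = −72 ≡ 6, so v_3 = 6^{−1} = 11 (mod 13).
  i = 4 (α = 5): (5−9)(5−4)(5−7)(5−1) = (−4)·1·(−2)·4 = 32 ≡ 6, so v_4 = 6^{−1} = 11 (mod 13).
  i = 5 (α = 1): (1−9)(1−4)(1−7)(1−5) = (−8)·(−3)·(−6)·(−4) = 576 ≡ 4, so v_5 = 4^{−1} = 10 (mod 13).
  v = [5, 2, 11, 11, 10].
Step 2: syndromes of r = [8, 11, 8, 0, 5] (all sums mod 13).
  S_0 = Σ v_i r_i = 5·8 + 2·11 + 11·8 + 11·0 + 10·5 = 200 ≡ 5.
  S_1 = Σ v_i α_i r_i = 5·9·8 + 2·4·11 + 11·7·8 + 11·5·0 + 10·1·5 = 1114 ≡ 9.
  α_i^2 mod 13 = [3, 3, 10, 12, 1].
  S_2 = Σ v_i α_i^2 r_i = 5·3·8 + 2·3·11 + 11·10·8 + 11·12·0 + 10·1·5 = 1116 ≡ 11.
  S = (5, 9, 11) ≠ 0, so r is not a codeword (an error is present).
Step 3: locate the error. For a single error e at position i, S_ℓ = v_i·e·α_i^ℓ, so α_err = S_1/S_0.
  S_0^{−1} = 5^{−1} = 8 (mod 13), so α_err = 9·8 = 72 ≡ 7 = α_3. Error position i = 3.
  Consistency check: S_2/S_1 = 11·3 = 33 ≡ 7 = α_err ✓ (single-error assumption holds).
Step 4: error magnitude e = S_0/v_3 = S_0·∏_{j≠3}(α_3 − α_j) = 5·6 = 30 ≡ 4 (mod 13).
Step 5: correct position 3: c_3 = r_3 − e = 8 − 4 ≡ 4 (mod 13). Hence c = [8, 11, 4, 0, 5].
  Check: interpolating c through the α_i gives m(x) = 3 + 2·x (degree < 2) with m(α_i) = c_i for every i, so c is indeed a codeword.


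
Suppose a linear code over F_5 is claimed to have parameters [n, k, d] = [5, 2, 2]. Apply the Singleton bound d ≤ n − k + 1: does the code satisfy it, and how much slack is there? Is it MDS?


Singleton RHS = n − k + 1 = 4, slack = 2, bound satisfied, not MDS.

Singleton bound: d ≤ n − k + 1.
Here n = 5, k = 2, so n − k + 1 = 4.
Given d = 2, check d ≤ 4: YES.
Slack = (n − k + 1) − d = 2.
The code is NOT MDS (slack = 2 > 0).
Description: the claimed parameters are [5, 2, 2]_5; such a code would be non-MDS.


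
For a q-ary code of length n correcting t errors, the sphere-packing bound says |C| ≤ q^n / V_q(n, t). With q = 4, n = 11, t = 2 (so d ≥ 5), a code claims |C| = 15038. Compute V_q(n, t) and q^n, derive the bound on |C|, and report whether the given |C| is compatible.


V_q(n, t) = 529, q^n = 4194304, Hamming bound = 7928, |C| = 15038 > bound (violated).

Step 1: Compute V_q(n, t) = Σ_{j=0}^2 C(n, j) (q−1)^j.
  j = 0: C(11,0)·(3)^0 = 1·1 = 1.
  j = 1: C(11,1)·(3)^1 = 11·3 = 33.
  j = 2: C(11,2)·(3)^2 = 55·9 = 495.
  V_q(n, t) = 1 + 33 + 495 = 529.
Step 2: q^n = 4^11 = 4194304.
Step 3: Hamming bound ⌊q^n / V_q(n,t)⌋ = ⌊4194304/529⌋ = 7928.
Step 4: Compare |C| = 15038 to 7928: violated.
The claimed |C| lies above the Hamming bound, so no 4-ary code of length 11 with d ≥ 5 can have 15038 codewords.


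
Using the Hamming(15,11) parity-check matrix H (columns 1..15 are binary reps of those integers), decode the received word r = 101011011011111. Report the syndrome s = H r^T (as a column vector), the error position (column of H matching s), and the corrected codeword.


s = (1, 0, 1, 1)^T, error position = 11, corrected codeword c = 101011011001111

Compute s = H r^T mod 2 one row at a time:
  s_1 = 1 + 1 + 0 + 1 + 1 + 1 + 1 + 1 = 7 ≡ 1 (mod 2).
  s_2 = 0 + 1 + 1 + 0 + 1 + 1 + 1 + 1 = 6 ≡ 0 (mod 2).
  s_3 = 0 + 1 + 1 + 0 + 0 + 1 + 1 + 1 = 5 ≡ 1 (mod 2).
  s_4 = 1 + 1 + 1 + 0 + 1 + 1 + 1 + 1 = 7 ≡ 1 (mod 2).
s = (1, 0, 1, 1)^T — this equals column 11 of H (binary 1011), so error is at position 11.
Correct: flip bit 11 of r = 101011011011111 to get c = 101011011001111.


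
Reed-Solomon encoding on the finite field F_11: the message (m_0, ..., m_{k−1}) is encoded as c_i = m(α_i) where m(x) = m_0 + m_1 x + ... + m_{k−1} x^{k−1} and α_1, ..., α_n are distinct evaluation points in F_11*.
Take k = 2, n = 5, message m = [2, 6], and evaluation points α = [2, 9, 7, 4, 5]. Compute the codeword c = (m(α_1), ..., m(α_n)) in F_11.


c = [3, 1, 0, 4, 10]

Message polynomial: m(x) = 2 + 6·x (mod 11).
For each evaluation point α_i, compute m(α_i) mod 11:
  α_1 = 2: Horner steps 6 → 3, so m(2) = 3.
  α_2 = 9: Horner steps 6 → 1, so m(9) = 1.
  α_3 = 7: Horner steps 6 → 0, so m(7) = 0.
  α_4 = 4: Horner steps 6 → 4, so m(4) = 4.
  α_5 = 5: Horner steps 6 → 10, so m(5) = 10.
Codeword c = [3, 1, 0, 4, 10] ∈ F_11^5.


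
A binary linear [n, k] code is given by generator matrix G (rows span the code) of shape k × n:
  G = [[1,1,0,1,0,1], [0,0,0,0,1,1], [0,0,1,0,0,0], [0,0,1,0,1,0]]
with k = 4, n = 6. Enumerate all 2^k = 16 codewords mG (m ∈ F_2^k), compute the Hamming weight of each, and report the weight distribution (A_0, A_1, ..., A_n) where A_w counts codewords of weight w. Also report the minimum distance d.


Weight distribution: A_0 = 1, A_1 = 3, A_2 = 3, A_3 = 2, A_4 = 3, A_5 = 3, A_6 = 1. Minimum distance d = 1.

Enumerate all 2^4 = 16 messages m ∈ F_2^4.
For each, compute codeword c = mG in F_2^6, then tally its weight.
  m = 0000 → c = 000000, weight = 0.
  m = 1000 → c = 110101, weight = 4.
  m = 0100 → c = 000011, weight = 2.
  m = 1100 → c = 110110, weight = 4.
  m = 0010 → c = 001000, weight = 1.
  m = 1010 → c = 111101, weight = 5.
  m = 0110 → c = 001011, weight = 3.
  m = 1110 → c = 111110, weight = 5.
  m = 0001 → c = 001010, weight = 2.
  m = 1001 → c = 111111, weight = 6.
  m = 0101 → c = 001001, weight = 2.
  m = 1101 → c = 111100, weight = 4.
  m = 0011 → c = 000010, weight = 1.
  m = 1011 → c = 110111, weight = 5.
  m = 0111 → c = 000001, weight = 1.
  m = 1111 → c = 110100, weight = 3.
Tally weights:
  weight 0: 1 codewords.
  weight 1: 3 codewords.
  weight 2: 3 codewords.
  weight 3: 2 codewords.
  weight 4: 3 codewords.
  weight 5: 3 codewords.
  weight 6: 1 codewords.
Minimum distance d = smallest w > 0 with A_w > 0 = 1.
Sanity: Σ A_w = 16 = 2^4 = 16 ✓.


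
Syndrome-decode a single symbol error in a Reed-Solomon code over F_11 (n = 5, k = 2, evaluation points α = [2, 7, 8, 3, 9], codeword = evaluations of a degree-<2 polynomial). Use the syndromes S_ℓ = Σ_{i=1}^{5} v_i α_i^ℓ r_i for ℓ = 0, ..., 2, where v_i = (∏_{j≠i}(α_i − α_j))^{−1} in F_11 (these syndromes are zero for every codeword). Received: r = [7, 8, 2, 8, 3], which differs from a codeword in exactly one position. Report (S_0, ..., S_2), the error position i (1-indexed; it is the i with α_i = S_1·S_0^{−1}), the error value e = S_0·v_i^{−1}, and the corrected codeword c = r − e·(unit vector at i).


S = (1, 7, 5), error at position 2, error magnitude e = 7, c = [7, 1, 2, 8, 3].

Step 1: column multipliers v_i = (∏_{j≠i}(α_i − α_j))^{−1} mod 11.
  i = 1 (α = 2): (2−7)(2−8)(2−3)(2−9) = (−5)·(−6)·(−1)·(−7) = 210 ≡ 1, so v_1 = 1^{−1} = 1 (mod 11).
  i = 2 (α = 7): (7−2)(7−8)(7−3)(7−9) = 5·(−1)·4·(−2) = 40 ≡ 7, so v_2 = 7^{−1} = 8 (mod 11).
  i = 3 (α = 8): (8−2)(8−7)(8−3)(8−9) = 6·1·5·(−1) = −30 ≡ 3, so v_3 = 3^{−1} = 4 (mod 11).
  i = 4 (α = 3): (3−2)(3−7)(3−8)(3−9) = 1·(−4)·(−5)·(−6) = −120 ≡ 1, so v_4 = 1^{−1} = 1 (mod 11).
  i = 5 (α = 9): (9−2)(9−7)(9−8)(9−3) = 7·2·1·6 = 84 ≡ 7, so v_5 = 7^{−1} = 8 (mod 11).
  v = [1, 8, 4, 1, 8].
Step 2: syndromes of r = [7, 8, 2, 8, 3] (all sums mod 11).
  S_0 = Σ v_i r_i = 1·7 + 8·8 + 4·2 + 1·8 + 8·3 = 111 ≡ 1.
  S_1 = Σ v_i α_i r_i = 1·2·7 + 8·7·8 + 4·8·2 + 1·3·8 + 8·9·3 = 766 ≡ 7.
  α_i^2 mod 11 = [4, 5, 9, 9, 4].
  S_2 = Σ v_i α_i^2 r_i = 1·4·7 + 8·5·8 + 4·9·2 + 1·9·8 + 8·4·3 = 588 ≡ 5.
  S = (1, 7, 5) ≠ 0, so r is not a codeword (an error is present).
Step 3: locate the error. For a single error e at position i, S_ℓ = v_i·e·α_i^ℓ, so α_err = S_1/S_0.
  S_0^{−1} = 1^{−1} = 1 (mod 11), so α_err = 7·1 = 7 ≡ 7 = α_2. Error position i = 2.
  Consistency check: S_2/S_1 = 5·8 = 40 ≡ 7 = α_err ✓ (single-error assumption holds).
Step 4: error magnitude e = S_0/v_2 = S_0·∏_{j≠2}(α_2 − α_j) = 1·7 = 7 ≡ 7 (mod 11).
Step 5: correct position 2: c_2 = r_2 − e = 8 − 7 ≡ 1 (mod 11). Hence c = [7, 1, 2, 8, 3].
  Check: interpolating c through the α_i gives m(x) = 5 + 1·x (degree < 2) with m(α_i) = c_i for every i, so c is indeed a codeword.


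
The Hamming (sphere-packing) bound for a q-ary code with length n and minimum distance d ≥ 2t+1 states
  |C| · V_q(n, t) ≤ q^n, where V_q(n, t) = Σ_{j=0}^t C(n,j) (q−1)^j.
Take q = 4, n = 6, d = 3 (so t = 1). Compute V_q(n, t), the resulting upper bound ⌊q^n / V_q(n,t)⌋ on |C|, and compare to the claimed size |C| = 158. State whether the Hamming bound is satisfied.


V_q(n, t) = 19, q^n = 4096, Hamming bound = 215, |C| = 158 ≤ bound (satisfied).

Step 1: Compute V_q(n, t) = Σ_{j=0}^1 C(n, j) (q−1)^j.
  j = 0: C(6,0)·(3)^0 = 1·1 = 1.
  j = 1: C(6,1)·(3)^1 = 6·3 = 18.
  V_q(n, t) = 1 + 18 = 19.
Step 2: q^n = 4^6 = 4096.
Step 3: Hamming bound ⌊q^n / V_q(n,t)⌋ = ⌊4096/19⌋ = 215.
Step 4: Compare |C| = 158 to 215: satisfied.
The claimed |C| lies below the Hamming bound.


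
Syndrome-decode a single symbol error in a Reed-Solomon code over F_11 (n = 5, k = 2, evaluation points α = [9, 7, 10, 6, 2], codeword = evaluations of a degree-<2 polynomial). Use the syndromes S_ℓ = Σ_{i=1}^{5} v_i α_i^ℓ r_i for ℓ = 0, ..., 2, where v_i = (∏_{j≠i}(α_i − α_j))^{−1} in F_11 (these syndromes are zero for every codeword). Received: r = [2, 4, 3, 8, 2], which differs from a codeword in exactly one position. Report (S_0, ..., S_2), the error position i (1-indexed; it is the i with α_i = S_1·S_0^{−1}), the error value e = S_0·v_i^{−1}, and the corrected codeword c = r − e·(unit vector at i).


S = (3, 5, 1), error at position 1, error magnitude e = 6, c = [7, 4, 3, 8, 2].

Step 1: column multipliers v_i = (∏_{j≠i}(α_i − α_j))^{−1} mod 11.
  i = 1 (α = 9): (9−7)(9−10)(9−6)(9−2) = 2·(−1)·3·7 = −42 ≡ 2, so v_1 = 2^{−1} = 6 (mod 11).
  i = 2 (α = 7): (7−9)(7−10)(7−6)(7−2) = (−2)·(−3)·1·5 = 30 ≡ 8, so v_2 = 8^{−1} = 7 (mod 11).
  i = 3 (α = 10): (10−9)(10−7)(10−6)(10−2) = 1·3·4·8 = 96 ≡ 8, so v_3 = 8^{−1} = 7 (mod 11).
  i = 4 (α = 6): (6−9)(6−7)(6−10)(6−2) = (−3)·(−1)·(−4)·4 = −48 ≡ 7, so v_4 = 7^{−1} = 8 (mod 11).
  i = 5 (α = 2): (2−9)(2−7)(2−10)(2−6) = (−7)·(−5)·(−8)·(−4) = 1120 ≡ 9, so v_5 = 9^{−1} = 5 (mod 11).
  v = [6, 7, 7, 8, 5].
Step 2: syndromes of r = [2, 4, 3, 8, 2] (all sums mod 11).
  S_0 = Σ v_i r_i = 6·2 + 7·4 + 7·3 + 8·8 + 5·2 = 135 ≡ 3.
  S_1 = Σ v_i α_i r_i = 6·9·2 + 7·7·4 + 7·10·3 + 8·6·8 + 5·2·2 = 918 ≡ 5.
  α_i^2 mod 11 = [4, 5, 1, 3, 4].
  S_2 = Σ v_i α_i^2 r_i = 6·4·2 + 7·5·4 + 7·1·3 + 8·3·8 + 5·4·2 = 441 ≡ 1.
  S = (3, 5, 1) ≠ 0, so r is not a codeword (an error is present).
Step 3: locate the error. For a single error e at position i, S_ℓ = v_i·e·α_i^ℓ, so α_err = S_1/S_0.
  S_0^{−1} = 3^{−1} = 4 (mod 11), so α_err = 5·4 = 20 ≡ 9 = α_1. Error position i = 1.
  Consistency check: S_2/S_1 = 1·9 = 9 ≡ 9 = α_err ✓ (single-error assumption holds).
Step 4: error magnitude e = S_0/v_1 = S_0·∏_{j≠1}(α_1 − α_j) = 3·2 = 6 ≡ 6 (mod 11).
Step 5: correct position 1: c_1 = r_1 − e = 2 − 6 ≡ 7 (mod 11). Hence c = [7, 4, 3, 8, 2].
  Check: interpolating c through the α_i gives m(x) = 10 + 7·x (degree < 2) with m(α_i) = c_i for every i, so c is indeed a codeword.


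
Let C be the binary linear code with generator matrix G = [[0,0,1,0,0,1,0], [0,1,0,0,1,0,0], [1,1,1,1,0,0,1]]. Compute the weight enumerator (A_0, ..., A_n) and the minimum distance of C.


Weight distribution: A_0 = 1, A_2 = 2, A_4 = 1, A_5 = 4. Minimum distance d = 2.

Enumerate all 2^3 = 8 messages m ∈ F_2^3.
For each, compute codeword c = mG in F_2^7, then tally its weight.
  m = 000 → c = 0000000, weight = 0.
  m = 100 → c = 0010010, weight = 2.
  m = 010 → c = 0100100, weight = 2.
  m = 110 → c = 0110110, weight = 4.
  m = 001 → c = 1111001, weight = 5.
  m = 101 → c = 1101011, weight = 5.
  m = 011 → c = 1011101, weight = 5.
  m = 111 → c = 1001111, weight = 5.
Tally weights:
  weight 0: 1 codewords.
  weight 2: 2 codewords.
  weight 4: 1 codewords.
  weight 5: 4 codewords.
Minimum distance d = smallest w > 0 with A_w > 0 = 2.
Sanity: Σ A_w = 8 = 2^3 = 8 ✓.


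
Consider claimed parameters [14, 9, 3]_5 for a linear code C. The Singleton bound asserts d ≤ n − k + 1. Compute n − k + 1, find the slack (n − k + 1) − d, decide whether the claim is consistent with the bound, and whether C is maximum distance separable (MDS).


Singleton RHS = n − k + 1 = 6, slack = 3, bound satisfied, not MDS.

Singleton bound: d ≤ n − k + 1.
Here n = 14, k = 9, so n − k + 1 = 6.
Given d = 3, check d ≤ 6: YES.
Slack = (n − k + 1) − d = 3.
The code is NOT MDS (slack = 3 > 0).
Description: the claimed parameters are [14, 9, 3]_5; such a code would be non-MDS.


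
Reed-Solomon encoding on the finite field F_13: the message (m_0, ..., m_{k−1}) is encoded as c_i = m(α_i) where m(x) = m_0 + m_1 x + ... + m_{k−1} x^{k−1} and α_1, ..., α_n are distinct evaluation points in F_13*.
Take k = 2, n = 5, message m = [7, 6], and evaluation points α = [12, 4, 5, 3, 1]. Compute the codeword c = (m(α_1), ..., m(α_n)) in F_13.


c = [1, 5, 11, 12, 0]

Message polynomial: m(x) = 7 + 6·x (mod 13).
For each evaluation point α_i, compute m(α_i) mod 13:
  α_1 = 12: Horner steps 6 → 1, so m(12) = 1.
  α_2 = 4: Horner steps 6 → 5, so m(4) = 5.
  α_3 = 5: Horner steps 6 → 11, so m(5) = 11.
  α_4 = 3: Horner steps 6 → 12, so m(3) = 12.
  α_5 = 1: Horner steps 6 → 0, so m(1) = 0.
Codeword c = [1, 5, 11, 12, 0] ∈ F_13^5.


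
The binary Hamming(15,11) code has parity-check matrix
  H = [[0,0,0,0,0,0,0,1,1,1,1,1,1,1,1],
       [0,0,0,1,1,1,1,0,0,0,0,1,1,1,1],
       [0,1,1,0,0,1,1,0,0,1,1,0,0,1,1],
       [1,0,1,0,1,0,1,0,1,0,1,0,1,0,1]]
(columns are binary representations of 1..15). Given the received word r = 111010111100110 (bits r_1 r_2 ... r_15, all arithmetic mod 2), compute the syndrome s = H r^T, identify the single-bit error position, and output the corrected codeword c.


s = (1, 0, 1, 0)^T, error position = 10, corrected codeword c = 111010111000110

Compute s = H r^T mod 2 one row at a time:
  s_1 = 1 + 1 + 1 + 0 + 0 + 1 + 1 + 0 = 5 ≡ 1 (mod 2).
  s_2 = 0 + 1 + 0 + 1 + 0 + 1 + 1 + 0 = 4 ≡ 0 (mod 2).
  s_3 = 1 + 1 + 0 + 1 + 1 + 0 + 1 + 0 = 5 ≡ 1 (mod 2).
  s_4 = 1 + 1 + 1 + 1 + 1 + 0 + 1 + 0 = 6 ≡ 0 (mod 2).
s = (1, 0, 1, 0)^T — this equals column 10 of H (binary 1010), so error is at position 10.
Correct: flip bit 10 of r = 111010111100110 to get c = 111010111000110.


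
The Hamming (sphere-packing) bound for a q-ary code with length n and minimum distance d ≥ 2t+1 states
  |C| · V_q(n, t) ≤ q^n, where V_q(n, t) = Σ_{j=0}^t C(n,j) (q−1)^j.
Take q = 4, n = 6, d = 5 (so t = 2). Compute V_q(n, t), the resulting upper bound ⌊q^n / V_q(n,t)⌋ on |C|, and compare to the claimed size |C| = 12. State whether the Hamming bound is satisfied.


V_q(n, t) = 154, q^n = 4096, Hamming bound = 26, |C| = 12 ≤ bound (satisfied).

Step 1: Compute V_q(n, t) = Σ_{j=0}^2 C(n, j) (q−1)^j.
  j = 0: C(6,0)·(3)^0 = 1·1 = 1.
  j = 1: C(6,1)·(3)^1 = 6·3 = 18.
  j = 2: C(6,2)·(3)^2 = 15·9 = 135.
  V_q(n, t) = 1 + 18 + 135 = 154.
Step 2: q^n = 4^6 = 4096.
Step 3: Hamming bound ⌊q^n / V_q(n,t)⌋ = ⌊4096/154⌋ = 26.
Step 4: Compare |C| = 12 to 26: satisfied.
The claimed |C| lies below the Hamming bound.


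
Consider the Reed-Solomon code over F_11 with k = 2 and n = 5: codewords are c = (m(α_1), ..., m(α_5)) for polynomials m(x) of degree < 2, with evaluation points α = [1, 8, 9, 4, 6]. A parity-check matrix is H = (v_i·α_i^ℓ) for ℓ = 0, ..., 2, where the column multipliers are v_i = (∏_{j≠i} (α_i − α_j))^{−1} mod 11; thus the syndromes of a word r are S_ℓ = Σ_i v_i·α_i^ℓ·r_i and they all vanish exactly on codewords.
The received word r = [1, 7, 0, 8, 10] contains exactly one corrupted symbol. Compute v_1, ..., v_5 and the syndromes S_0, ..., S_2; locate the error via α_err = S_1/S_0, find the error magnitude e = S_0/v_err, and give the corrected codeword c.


S = (6, 2, 8), error at position 4, error magnitude e = 6, c = [1, 7, 0, 2, 10].

Step 1: column multipliers v_i = (∏_{j≠i}(α_i − α_j))^{−1} mod 11.
  i = 1 (α = 1): (1−8)(1−9)(1−4)(1−6) = (−7)·(−8)·(−3)·(−5) = 840 ≡ 4, so v_1 = 4^{−1} = 3 (mod 11).
  i = 2 (α = 8): (8−1)(8−9)(8−4)(8−6) = 7·(−1)·4·2 = −56 ≡ 10, so v_2 = 10^{−1} = 10 (mod 11).
  i = 3 (α = 9): (9−1)(9−8)(9−4)(9−6) = 8·1·5·3 = 120 ≡ 10, so v_3 = 10^{−1} = 10 (mod 11).
  i = 4 (α = 4): (4−1)(4−8)(4−9)(4−6) = 3·(−4)·(−5)·(−2) = −120 ≡ 1, so v_4 = 1^{−1} = 1 (mod 11).
  i = 5 (α = 6): (6−1)(6−8)(6−9)(6−4) = 5·(−2)·(−3)·2 = 60 ≡ 5, so v_5 = 5^{−1} = 9 (mod 11).
  v = [3, 10, 10, 1, 9].
Step 2: syndromes of r = [1, 7, 0, 8, 10] (all sums mod 11).
  S_0 = Σ v_i r_i = 3·1 + 10·7 + 10·0 + 1·8 + 9·10 = 171 ≡ 6.
  S_1 = Σ v_i α_i r_i = 3·1·1 + 10·8·7 + 10·9·0 + 1·4·8 + 9·6·10 = 1135 ≡ 2.
  α_i^2 mod 11 = [1, 9, 4, 5, 3].
  S_2 = Σ v_i α_i^2 r_i = 3·1·1 + 10·9·7 + 10·4·0 + 1·5·8 + 9·3·10 = 943 ≡ 8.
  S = (6, 2, 8) ≠ 0, so r is not a codeword (an error is present).
Step 3: locate the error. For a single error e at position i, S_ℓ = v_i·e·α_i^ℓ, so α_err = S_1/S_0.
  S_0^{−1} = 6^{−1} = 2 (mod 11), so α_err = 2·2 = 4 ≡ 4 = α_4. Error position i = 4.
  Consistency check: S_2/S_1 = 8·6 = 48 ≡ 4 = α_err ✓ (single-error assumption holds).
Step 4: error magnitude e = S_0/v_4 = S_0·∏_{j≠4}(α_4 − α_j) = 6·1 = 6 ≡ 6 (mod 11).
Step 5: correct position 4: c_4 = r_4 − e = 8 − 6 ≡ 2 (mod 11). Hence c = [1, 7, 0, 2, 10].
  Check: interpolating c through the α_i gives m(x) = 8 + 4·x (degree < 2) with m(α_i) = c_i for every i, so c is indeed a codeword.


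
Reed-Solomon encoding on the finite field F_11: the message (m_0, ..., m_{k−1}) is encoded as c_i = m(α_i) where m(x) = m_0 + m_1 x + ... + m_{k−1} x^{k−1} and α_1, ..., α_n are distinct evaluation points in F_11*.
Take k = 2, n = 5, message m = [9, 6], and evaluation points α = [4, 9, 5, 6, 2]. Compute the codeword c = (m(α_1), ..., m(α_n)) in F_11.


c = [0, 8, 6, 1, 10]

Message polynomial: m(x) = 9 + 6·x (mod 11).
For each evaluation point α_i, compute m(α_i) mod 11:
  α_1 = 4: Horner steps 6 → 0, so m(4) = 0.
  α_2 = 9: Horner steps 6 → 8, so m(9) = 8.
  α_3 = 5: Horner steps 6 → 6, so m(5) = 6.
  α_4 = 6: Horner steps 6 → 1, so m(6) = 1.
  α_5 = 2: Horner steps 6 → 10, so m(2) = 10.
Codeword c = [0, 8, 6, 1, 10] ∈ F_11^5.


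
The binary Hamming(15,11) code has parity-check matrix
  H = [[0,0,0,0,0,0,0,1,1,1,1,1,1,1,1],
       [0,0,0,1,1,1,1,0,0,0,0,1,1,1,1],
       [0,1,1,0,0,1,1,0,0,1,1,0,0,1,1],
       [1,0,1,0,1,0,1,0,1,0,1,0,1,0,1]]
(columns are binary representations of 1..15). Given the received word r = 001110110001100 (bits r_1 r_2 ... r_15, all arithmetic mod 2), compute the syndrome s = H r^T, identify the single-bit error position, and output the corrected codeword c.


s = (1, 1, 0, 0)^T, error position = 12, corrected codeword c = 001110110000100

Compute s = H r^T mod 2 one row at a time:
  s_1 = 1 + 0 + 0 + 0 + 1 + 1 + 0 + 0 = 3 ≡ 1 (mod 2).
  s_2 = 1 + 1 + 0 + 1 + 1 + 1 + 0 + 0 = 5 ≡ 1 (mod 2).
  s_3 = 0 + 1 + 0 + 1 + 0 + 0 + 0 + 0 = 2 ≡ 0 (mod 2).
  s_4 = 0 + 1 + 1 + 1 + 0 + 0 + 1 + 0 = 4 ≡ 0 (mod 2).
s = (1, 1, 0, 0)^T — this equals column 12 of H (binary 1100), so error is at position 12.
Correct: flip bit 12 of r = 001110110001100 to get c = 001110110000100.


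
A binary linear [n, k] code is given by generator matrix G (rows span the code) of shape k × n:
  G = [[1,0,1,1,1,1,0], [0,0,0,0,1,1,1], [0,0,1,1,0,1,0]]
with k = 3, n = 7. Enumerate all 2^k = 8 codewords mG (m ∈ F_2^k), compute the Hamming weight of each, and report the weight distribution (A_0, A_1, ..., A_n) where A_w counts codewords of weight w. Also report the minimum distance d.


Weight distribution: A_0 = 1, A_2 = 1, A_3 = 3, A_4 = 2, A_5 = 1. Minimum distance d = 2.

Enumerate all 2^3 = 8 messages m ∈ F_2^3.
For each, compute codeword c = mG in F_2^7, then tally its weight.
  m = 000 → c = 0000000, weight = 0.
  m = 100 → c = 1011110, weight = 5.
  m = 010 → c = 0000111, weight = 3.
  m = 110 → c = 1011001, weight = 4.
  m = 001 → c = 0011010, weight = 3.
  m = 101 → c = 1000100, weight = 2.
  m = 011 → c = 0011101, weight = 4.
  m = 111 → c = 1000011, weight = 3.
Tally weights:
  weight 0: 1 codewords.
  weight 2: 1 codewords.
  weight 3: 3 codewords.
  weight 4: 2 codewords.
  weight 5: 1 codewords.
Minimum distance d = smallest w > 0 with A_w > 0 = 2.
Sanity: Σ A_w = 8 = 2^3 = 8 ✓.


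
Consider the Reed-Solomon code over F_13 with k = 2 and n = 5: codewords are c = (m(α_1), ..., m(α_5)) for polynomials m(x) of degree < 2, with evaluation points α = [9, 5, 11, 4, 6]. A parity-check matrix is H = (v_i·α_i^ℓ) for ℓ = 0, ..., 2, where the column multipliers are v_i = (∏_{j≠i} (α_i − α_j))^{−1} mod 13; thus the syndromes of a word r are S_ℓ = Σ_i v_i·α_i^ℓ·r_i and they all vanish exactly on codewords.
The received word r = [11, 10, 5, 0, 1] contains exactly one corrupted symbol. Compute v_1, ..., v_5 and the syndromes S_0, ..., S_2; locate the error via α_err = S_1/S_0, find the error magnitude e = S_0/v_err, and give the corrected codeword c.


S = (5, 4, 11), error at position 5, error magnitude e = 7, c = [11, 10, 5, 0, 7].

Step 1: column multipliers v_i = (∏_{j≠i}(α_i − α_j))^{−1} mod 13.
  i = 1 (α = 9): (9−5)(9−11)(9−4)(9−6) = 4·(−2)·5·3 = −120 ≡ 10, so v_1 = 10^{−1} = 4 (mod 13).
  i = 2 (α = 5): (5−9)(5−11)(5−4)(5−6) = (−4)·(−6)·1·(−1) = −24 ≡ 2, so v_2 = 2^{−1} = 7 (mod 13).
  i = 3 (α = 11): (11−9)(11−5)(11−4)(11−6) = 2·6·7·5 = 420 ≡ 4, so v_3 = 4^{−1} = 10 (mod 13).
  i = 4 (α = 4): (4−9)(4−5)(4−11)(4−6) = (−5)·(−1)·(−7)·(−2) = 70 ≡ 5, so v_4 = 5^{−1} = 8 (mod 13).
  i = 5 (α = 6): (6−9)(6−5)(6−11)(6−4) = (−3)·1·(−5)·2 = 30 ≡ 4, so v_5 = 4^{−1} = 10 (mod 13).
  v = [4, 7, 10, 8, 10].
Step 2: syndromes of r = [11, 10, 5, 0, 1] (all sums mod 13).
  S_0 = Σ v_i r_i = 4·11 + 7·10 + 10·5 + 8·0 + 10·1 = 174 ≡ 5.
  S_1 = Σ v_i α_i r_i = 4·9·11 + 7·5·10 + 10·11·5 + 8·4·0 + 10·6·1 = 1356 ≡ 4.
  α_i^2 mod 13 = [3, 12, 4, 3, 10].
  S_2 = Σ v_i α_i^2 r_i = 4·3·11 + 7·12·10 + 10·4·5 + 8·3·0 + 10·10·1 = 1272 ≡ 11.
  S = (5, 4, 11) ≠ 0, so r is not a codeword (an error is present).
Step 3: locate the error. For a single error e at position i, S_ℓ = v_i·e·α_i^ℓ, so α_err = S_1/S_0.
  S_0^{−1} = 5^{−1} = 8 (mod 13), so α_err = 4·8 = 32 ≡ 6 = α_5. Error position i = 5.
  Consistency check: S_2/S_1 = 11·10 = 110 ≡ 6 = α_err ✓ (single-error assumption holds).
Step 4: error magnitude e = S_0/v_5 = S_0·∏_{j≠5}(α_5 − α_j) = 5·4 = 20 ≡ 7 (mod 13).
Step 5: correct position 5: c_5 = r_5 − e = 1 − 7 ≡ 7 (mod 13). Hence c = [11, 10, 5, 0, 7].
  Check: interpolating c through the α_i gives m(x) = 12 + 10·x (degree < 2) with m(α_i) = c_i for every i, so c is indeed a codeword.


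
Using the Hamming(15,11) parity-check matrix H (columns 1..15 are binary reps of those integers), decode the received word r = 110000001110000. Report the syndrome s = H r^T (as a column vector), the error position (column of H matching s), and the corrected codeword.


s = (1, 0, 1, 1)^T, error position = 11, corrected codeword c = 110000001100000

Compute s = H r^T mod 2 one row at a time:
  s_1 = 0 + 1 + 1 + 1 + 0 + 0 + 0 + 0 = 3 ≡ 1 (mod 2).
  s_2 = 0 + 0 + 0 + 0 + 0 + 0 + 0 + 0 = 0 ≡ 0 (mod 2).
  s_3 = 1 + 0 + 0 + 0 + 1 + 1 + 0 + 0 = 3 ≡ 1 (mod 2).
  s_4 = 1 + 0 + 0 + 0 + 1 + 1 + 0 + 0 = 3 ≡ 1 (mod 2).
s = (1, 0, 1, 1)^T — this equals column 11 of H (binary 1011), so error is at position 11.
Correct: flip bit 11 of r = 110000001110000 to get c = 110000001100000.


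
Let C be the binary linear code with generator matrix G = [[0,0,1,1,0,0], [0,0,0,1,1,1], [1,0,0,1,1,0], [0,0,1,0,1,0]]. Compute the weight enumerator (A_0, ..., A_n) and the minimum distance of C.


Weight distribution: A_0 = 1, A_1 = 2, A_2 = 4, A_3 = 6, A_4 = 3. Minimum distance d = 1.

Enumerate all 2^4 = 16 messages m ∈ F_2^4.
For each, compute codeword c = mG in F_2^6, then tally its weight.
  m = 0000 → c = 000000, weight = 0.
  m = 1000 → c = 001100, weight = 2.
  m = 0100 → c = 000111, weight = 3.
  m = 1100 → c = 001011, weight = 3.
  m = 0010 → c = 100110, weight = 3.
  m = 1010 → c = 101010, weight = 3.
  m = 0110 → c = 100001, weight = 2.
  m = 1110 → c = 101101, weight = 4.
  m = 0001 → c = 001010, weight = 2.
  m = 1001 → c = 000110, weight = 2.
  m = 0101 → c = 001101, weight = 3.
  m = 1101 → c = 000001, weight = 1.
  m = 0011 → c = 101100, weight = 3.
  m = 1011 → c = 100000, weight = 1.
  m = 0111 → c = 101011, weight = 4.
  m = 1111 → c = 100111, weight = 4.
Tally weights:
  weight 0: 1 codewords.
  weight 1: 2 codewords.
  weight 2: 4 codewords.
  weight 3: 6 codewords.
  weight 4: 3 codewords.
Minimum distance d = smallest w > 0 with A_w > 0 = 1.
Sanity: Σ A_w = 16 = 2^4 = 16 ✓.


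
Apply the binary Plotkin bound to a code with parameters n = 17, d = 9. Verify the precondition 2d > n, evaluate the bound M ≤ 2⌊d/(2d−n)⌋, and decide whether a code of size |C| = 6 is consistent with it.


Plotkin bound M ≤ 18; given |C| = 6 ≤ bound (satisfied).

Check applicability: 2d = 18, n = 17.
2d − n = 1 > 0, so Plotkin applies.
Compute d/(2d−n) = 9/1 ≈ 9.0000.
⌊d/(2d−n)⌋ = 9.
Plotkin bound: M ≤ 2·9 = 18.
Given |C| = 6, check: satisfied.
This |C| is below the Plotkin bound.


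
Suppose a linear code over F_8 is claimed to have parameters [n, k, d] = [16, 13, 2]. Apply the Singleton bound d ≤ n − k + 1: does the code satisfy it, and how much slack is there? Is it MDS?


Singleton RHS = n − k + 1 = 4, slack = 2, bound satisfied, not MDS.

Singleton bound: d ≤ n − k + 1.
Here n = 16, k = 13, so n − k + 1 = 4.
Given d = 2, check d ≤ 4: YES.
Slack = (n − k + 1) − d = 2.
The code is NOT MDS (slack = 2 > 0).
Description: the claimed parameters are [16, 13, 2]_8; such a code would be non-MDS.


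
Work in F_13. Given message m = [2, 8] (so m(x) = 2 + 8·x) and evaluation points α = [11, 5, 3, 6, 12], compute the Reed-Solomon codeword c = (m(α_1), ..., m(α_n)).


c = [12, 3, 0, 11, 7]

Message polynomial: m(x) = 2 + 8·x (mod 13).
For each evaluation point α_i, compute m(α_i) mod 13:
  α_1 = 11: Horner steps 8 → 12, so m(11) = 12.
  α_2 = 5: Horner steps 8 → 3, so m(5) = 3.
  α_3 = 3: Horner steps 8 → 0, so m(3) = 0.
  α_4 = 6: Horner steps 8 → 11, so m(6) = 11.
  α_5 = 12: Horner steps 8 → 7, so m(12) = 7.
Codeword c = [12, 3, 0, 11, 7] ∈ F_13^5.


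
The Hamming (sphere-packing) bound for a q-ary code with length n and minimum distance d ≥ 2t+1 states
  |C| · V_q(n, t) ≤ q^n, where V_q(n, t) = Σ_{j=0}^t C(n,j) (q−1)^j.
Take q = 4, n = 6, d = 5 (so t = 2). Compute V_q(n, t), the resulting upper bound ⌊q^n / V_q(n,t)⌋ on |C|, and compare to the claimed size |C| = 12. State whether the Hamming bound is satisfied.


V_q(n, t) = 154, q^n = 4096, Hamming bound = 26, |C| = 12 ≤ bound (satisfied).

Step 1: Compute V_q(n, t) = Σ_{j=0}^2 C(n, j) (q−1)^j.
  j = 0: C(6,0)·(3)^0 = 1·1 = 1.
  j = 1: C(6,1)·(3)^1 = 6·3 = 18.
  j = 2: C(6,2)·(3)^2 = 15·9 = 135.
  V_q(n, t) = 1 + 18 + 135 = 154.
Step 2: q^n = 4^6 = 4096.
Step 3: Hamming bound ⌊q^n / V_q(n,t)⌋ = ⌊4096/154⌋ = 26.
Step 4: Compare |C| = 12 to 26: satisfied.
The claimed |C| lies below the Hamming bound.


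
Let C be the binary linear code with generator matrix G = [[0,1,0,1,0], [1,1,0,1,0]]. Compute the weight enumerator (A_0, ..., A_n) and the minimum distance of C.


Weight distribution: A_0 = 1, A_1 = 1, A_2 = 1, A_3 = 1. Minimum distance d = 1.

Enumerate all 2^2 = 4 messages m ∈ F_2^2.
For each, compute codeword c = mG in F_2^5, then tally its weight.
  m = 00 → c = 00000, weight = 0.
  m = 10 → c = 01010, weight = 2.
  m = 01 → c = 11010, weight = 3.
  m = 11 → c = 10000, weight = 1.
Tally weights:
  weight 0: 1 codewords.
  weight 1: 1 codewords.
  weight 2: 1 codewords.
  weight 3: 1 codewords.
Minimum distance d = smallest w > 0 with A_w > 0 = 1.
Sanity: Σ A_w = 4 = 2^2 = 4 ✓.


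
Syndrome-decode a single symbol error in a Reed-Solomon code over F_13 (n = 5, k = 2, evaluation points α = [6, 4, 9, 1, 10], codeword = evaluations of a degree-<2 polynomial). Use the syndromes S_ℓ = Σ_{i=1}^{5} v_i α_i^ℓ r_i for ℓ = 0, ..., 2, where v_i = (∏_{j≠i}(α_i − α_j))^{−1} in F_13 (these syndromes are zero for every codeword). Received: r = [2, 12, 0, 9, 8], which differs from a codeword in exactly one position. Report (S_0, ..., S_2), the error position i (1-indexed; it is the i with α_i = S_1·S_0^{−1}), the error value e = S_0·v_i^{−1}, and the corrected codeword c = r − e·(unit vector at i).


S = (8, 8, 8), error at position 4, error magnitude e = 8, c = [2, 12, 0, 1, 8].

Step 1: column multipliers v_i = (∏_{j≠i}(α_i − α_j))^{−1} mod 13.
  i = 1 (α = 6): (6−4)(6−9)(6−1)(6−10) = 2·(−3)·5·(−4) = 120 ≡ 3, so v_1 = 3^{−1} = 9 (mod 13).
  i = 2 (α = 4): (4−6)(4−9)(4−1)(4−10) = (−2)·(−5)·3·(−6) = −180 ≡ 2, so v_2 = 2^{−1} = 7 (mod 13).
  i = 3 (α = 9): (9−6)(9−4)(9−1)(9−10) = 3·5·8·(−1) = −120 ≡ 10, so v_3 = 10^{−1} = 4 (mod 13).
  i = 4 (α = 1): (1−6)(1−4)(1−9)(1−10) = (−5)·(−3)·(−8)·(−9) = 1080 ≡ 1, so v_4 = 1^{−1} = 1 (mod 13).
  i = 5 (α = 10): (10−6)(10−4)(10−9)(10−1) = 4·6·1·9 = 216 ≡ 8, so v_5 = 8^{−1} = 5 (mod 13).
  v = [9, 7, 4, 1, 5].
Step 2: syndromes of r = [2, 12, 0, 9, 8] (all sums mod 13).
  S_0 = Σ v_i r_i = 9·2 + 7·12 + 4·0 + 1·9 + 5·8 = 151 ≡ 8.
  S_1 = Σ v_i α_i r_i = 9·6·2 + 7·4·12 + 4·9·0 + 1·1·9 + 5·10·8 = 853 ≡ 8.
  α_i^2 mod 13 = [10, 3, 3, 1, 9].
  S_2 = Σ v_i α_i^2 r_i = 9·10·2 + 7·3·12 + 4·3·0 + 1·1·9 + 5·9·8 = 801 ≡ 8.
  S = (8, 8, 8) ≠ 0, so r is not a codeword (an error is present).
Step 3: locate the error. For a single error e at position i, S_ℓ = v_i·e·α_i^ℓ, so α_err = S_1/S_0.
  S_0^{−1} = 8^{−1} = 5 (mod 13), so α_err = 8·5 = 40 ≡ 1 = α_4. Error position i = 4.
  Consistency check: S_2/S_1 = 8·5 = 40 ≡ 1 = α_err ✓ (single-error assumption holds).
Step 4: error magnitude e = S_0/v_4 = S_0·∏_{j≠4}(α_4 − α_j) = 8·1 = 8 ≡ 8 (mod 13).
Step 5: correct position 4: c_4 = r_4 − e = 9 − 8 ≡ 1 (mod 13). Hence c = [2, 12, 0, 1, 8].
  Check: interpolating c through the α_i gives m(x) = 6 + 8·x (degree < 2) with m(α_i) = c_i for every i, so c is indeed a codeword.


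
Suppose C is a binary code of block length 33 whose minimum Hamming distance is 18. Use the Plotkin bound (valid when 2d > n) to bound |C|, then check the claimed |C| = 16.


Plotkin bound M ≤ 12; given |C| = 16 > bound (violated).

Check applicability: 2d = 36, n = 33.
2d − n = 3 > 0, so Plotkin applies.
Compute d/(2d−n) = 18/3 ≈ 6.0000.
⌊d/(2d−n)⌋ = 6.
Plotkin bound: M ≤ 2·6 = 12.
Given |C| = 16, check: VIOLATED.
This |C| is above the Plotkin bound, so no binary code with n = 33, d = 18 and 16 codewords exists.


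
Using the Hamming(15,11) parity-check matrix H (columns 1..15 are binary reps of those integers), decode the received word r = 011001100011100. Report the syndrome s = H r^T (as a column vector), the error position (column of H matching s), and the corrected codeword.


s = (1, 0, 1, 0)^T, error position = 10, corrected codeword c = 011001100111100

Compute s = H r^T mod 2 one row at a time:
  s_1 = 0 + 0 + 0 + 1 + 1 + 1 + 0 + 0 = 3 ≡ 1 (mod 2).
  s_2 = 0 + 0 + 1 + 1 + 1 + 1 + 0 + 0 = 4 ≡ 0 (mod 2).
  s_3 = 1 + 1 + 1 + 1 + 0 + 1 + 0 + 0 = 5 ≡ 1 (mod 2).
  s_4 = 0 + 1 + 0 + 1 + 0 + 1 + 1 + 0 = 4 ≡ 0 (mod 2).
s = (1, 0, 1, 0)^T — this equals column 10 of H (binary 1010), so error is at position 10.
Correct: flip bit 10 of r = 011001100011100 to get c = 011001100111100.


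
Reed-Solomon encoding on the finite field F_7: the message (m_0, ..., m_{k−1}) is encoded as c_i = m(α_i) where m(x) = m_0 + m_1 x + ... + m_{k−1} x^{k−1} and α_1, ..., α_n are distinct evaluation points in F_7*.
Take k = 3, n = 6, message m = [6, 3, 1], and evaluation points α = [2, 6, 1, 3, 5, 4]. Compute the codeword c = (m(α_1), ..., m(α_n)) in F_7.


c = [2, 4, 3, 3, 4, 6]

Message polynomial: m(x) = 6 + 3·x + 1·x^2 (mod 7).
For each evaluation point α_i, compute m(α_i) mod 7:
  α_1 = 2: Horner steps 1 → 5 → 2, so m(2) = 2.
  α_2 = 6: Horner steps 1 → 2 → 4, so m(6) = 4.
  α_3 = 1: Horner steps 1 → 4 → 3, so m(1) = 3.
  α_4 = 3: Horner steps 1 → 6 → 3, so m(3) = 3.
  α_5 = 5: Horner steps 1 → 1 → 4, so m(5) = 4.
  α_6 = 4: Horner steps 1 → 0 → 6, so m(4) = 6.
Codeword c = [2, 4, 3, 3, 4, 6] ∈ F_7^6.


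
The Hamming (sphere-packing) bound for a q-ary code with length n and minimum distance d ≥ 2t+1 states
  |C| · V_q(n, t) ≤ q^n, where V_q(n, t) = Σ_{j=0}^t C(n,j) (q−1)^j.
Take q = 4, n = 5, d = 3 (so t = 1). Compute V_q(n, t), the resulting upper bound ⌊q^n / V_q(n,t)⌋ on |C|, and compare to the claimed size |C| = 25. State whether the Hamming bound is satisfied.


V_q(n, t) = 16, q^n = 1024, Hamming bound = 64, |C| = 25 ≤ bound (satisfied).

Step 1: Compute V_q(n, t) = Σ_{j=0}^1 C(n, j) (q−1)^j.
  j = 0: C(5,0)·(3)^0 = 1·1 = 1.
  j = 1: C(5,1)·(3)^1 = 5·3 = 15.
  V_q(n, t) = 1 + 15 = 16.
Step 2: q^n = 4^5 = 1024.
Step 3: Hamming bound ⌊q^n / V_q(n,t)⌋ = ⌊1024/16⌋ = 64.
Step 4: Compare |C| = 25 to 64: satisfied.
The claimed |C| lies below the Hamming bound.


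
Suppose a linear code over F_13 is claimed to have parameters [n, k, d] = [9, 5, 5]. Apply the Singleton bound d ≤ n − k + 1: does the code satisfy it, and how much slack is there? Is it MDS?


Singleton RHS = n − k + 1 = 5, slack = 0, bound satisfied, MDS.

Singleton bound: d ≤ n − k + 1.
Here n = 9, k = 5, so n − k + 1 = 5.
Given d = 5, check d ≤ 5: YES.
Slack = (n − k + 1) − d = 0.
The code is MDS (slack = 0).
Description: the claimed parameters are [9, 5, 5]_13; such a code would be MDS (meets Singleton bound).


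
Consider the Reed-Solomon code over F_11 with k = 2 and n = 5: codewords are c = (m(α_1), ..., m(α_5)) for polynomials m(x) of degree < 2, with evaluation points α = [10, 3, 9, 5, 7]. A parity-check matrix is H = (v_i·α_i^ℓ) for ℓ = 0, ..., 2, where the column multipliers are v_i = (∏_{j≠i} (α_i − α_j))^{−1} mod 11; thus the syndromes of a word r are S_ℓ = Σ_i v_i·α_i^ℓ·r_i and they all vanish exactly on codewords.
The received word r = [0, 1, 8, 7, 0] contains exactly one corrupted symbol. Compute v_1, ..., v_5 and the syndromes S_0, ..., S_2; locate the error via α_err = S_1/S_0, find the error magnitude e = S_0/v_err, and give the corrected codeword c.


S = (5, 2, 3), error at position 5, error magnitude e = 9, c = [0, 1, 8, 7, 2].

Step 1: column multipliers v_i = (∏_{j≠i}(α_i − α_j))^{−1} mod 11.
  i = 1 (α = 10): (10−3)(10−9)(10−5)(10−7) = 7·1·5·3 = 105 ≡ 6, so v_1 = 6^{−1} = 2 (mod 11).
  i = 2 (α = 3): (3−10)(3−9)(3−5)(3−7) = (−7)·(−6)·(−2)·(−4) = 336 ≡ 6, so v_2 = 6^{−1} = 2 (mod 11).
  i = 3 (α = 9): (9−10)(9−3)(9−5)(9−7) = (−1)·6·4·2 = −48 ≡ 7, so v_3 = 7^{−1} = 8 (mod 11).
  i = 4 (α = 5): (5−10)(5−3)(5−9)(5−7) = (−5)·2·(−4)·(−2) = −80 ≡ 8, so v_4 = 8^{−1} = 7 (mod 11).
  i = 5 (α = 7): (7−10)(7−3)(7−9)(7−5) = (−3)·4·(−2)·2 = 48 ≡ 4, so v_5 = 4^{−1} = 3 (mod 11).
  v = [2, 2, 8, 7, 3].
Step 2: syndromes of r = [0, 1, 8, 7, 0] (all sums mod 11).
  S_0 = Σ v_i r_i = 2·0 + 2·1 + 8·8 + 7·7 + 3·0 = 115 ≡ 5.
  S_1 = Σ v_i α_i r_i = 2·10·0 + 2·3·1 + 8·9·8 + 7·5·7 + 3·7·0 = 827 ≡ 2.
  α_i^2 mod 11 = [1, 9, 4, 3, 5].
  S_2 = Σ v_i α_i^2 r_i = 2·1·0 + 2·9·1 + 8·4·8 + 7·3·7 + 3·5·0 = 421 ≡ 3.
  S = (5, 2, 3) ≠ 0, so r is not a codeword (an error is present).
Step 3: locate the error. For a single error e at position i, S_ℓ = v_i·e·α_i^ℓ, so α_err = S_1/S_0.
  S_0^{−1} = 5^{−1} = 9 (mod 11), so α_err = 2·9 = 18 ≡ 7 = α_5. Error position i = 5.
  Consistency check: S_2/S_1 = 3·6 = 18 ≡ 7 = α_err ✓ (single-error assumption holds).
Step 4: error magnitude e = S_0/v_5 = S_0·∏_{j≠5}(α_5 − α_j) = 5·4 = 20 ≡ 9 (mod 11).
Step 5: correct position 5: c_5 = r_5 − e = 0 − 9 ≡ 2 (mod 11). Hence c = [0, 1, 8, 7, 2].
  Check: interpolating c through the α_i gives m(x) = 3 + 3·x (degree < 2) with m(α_i) = c_i for every i, so c is indeed a codeword.
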